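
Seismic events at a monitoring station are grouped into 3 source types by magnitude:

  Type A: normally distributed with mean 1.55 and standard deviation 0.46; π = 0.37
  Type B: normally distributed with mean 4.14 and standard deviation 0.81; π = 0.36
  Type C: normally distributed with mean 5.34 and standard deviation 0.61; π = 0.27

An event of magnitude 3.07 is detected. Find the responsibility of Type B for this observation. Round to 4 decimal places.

Apply Bayes' rule: the posterior for each component is proportional to its prior times its likelihood at x.
Normal densities:
  L_A = (1/(0.46·√(2π)))·exp(−(3.07−1.55)²/(2·0.46²)) = 0.867266·exp(-5.45936) = 0.00369134
  L_B = (1/(0.81·√(2π)))·exp(−(3.07−4.14)²/(2·0.81²)) = 0.492521·exp(-0.87250) = 0.205827
  L_C = (1/(0.61·√(2π)))·exp(−(3.07−5.34)²/(2·0.61²)) = 0.654004·exp(-6.92408) = 0.000643414
Prior × likelihood for each component:
  P(Z=A)·L_A = 0.37 × 0.00369134 = 0.00136579
  P(Z=B)·L_B = 0.36 × 0.205827 = 0.0740975
  P(Z=C)·L_C = 0.27 × 0.000643414 = 0.000173722
Denominator: 0.00136579 + 0.0740975 + 0.000173722 = 0.0756371
So the posterior for Type B is 0.0740975 / 0.0756371 ≈ 0.9796.

0.9796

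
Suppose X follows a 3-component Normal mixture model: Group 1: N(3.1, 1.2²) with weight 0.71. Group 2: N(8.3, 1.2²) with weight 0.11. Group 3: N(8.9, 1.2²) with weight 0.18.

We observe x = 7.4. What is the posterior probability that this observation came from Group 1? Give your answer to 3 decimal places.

0.007

Posterior ∝ prior × likelihood, so P(k | x) ∝ P(Z=k) f_k(x); normalise over all components.
Normal densities:
  f_1 = (1/(1.2·√(2π)))·exp(−(7.4−3.1)²/(2·1.2²)) = 0.332452·exp(-6.42014) = 0.000541375
  f_2 = (1/(1.2·√(2π)))·exp(−(7.4−8.3)²/(2·1.2²)) = 0.332452·exp(-0.28125) = 0.250948
  f_3 = (1/(1.2·√(2π)))·exp(−(7.4−8.9)²/(2·1.2²)) = 0.332452·exp(-0.78125) = 0.152208
Weight by the priors:
  P(Z=1)·f_1 = 0.71 × 0.000541375 = 0.000384376
  P(Z=2)·f_2 = 0.11 × 0.250948 = 0.0276043
  P(Z=3)·f_3 = 0.18 × 0.152208 = 0.0273974
Normaliser: 0.000384376 + 0.0276043 + 0.0273974 = 0.055386
Responsibility of Group 1: 0.000384376 / 0.055386 ≈ 0.007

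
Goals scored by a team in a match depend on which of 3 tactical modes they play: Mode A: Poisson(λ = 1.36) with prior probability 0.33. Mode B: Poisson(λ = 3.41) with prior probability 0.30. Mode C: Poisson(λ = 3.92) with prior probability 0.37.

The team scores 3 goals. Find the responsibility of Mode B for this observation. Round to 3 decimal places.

By Bayes' theorem, P(k | x) = P(Z=k) f_k(x) / Σ_j P(Z=j) f_j(x).
Component likelihoods at x = 3 goals:
  p_A = 0.107603
  p_B = 0.218357
  p_C = 0.199192
Prior × likelihood for each component:
  P(Z=A)·p_A = 0.33 × 0.107603 = 0.035509
  P(Z=B)·p_B = 0.30 × 0.218357 = 0.0655072
  P(Z=C)·p_C = 0.37 × 0.199192 = 0.0737012
Normaliser: 0.035509 + 0.0655072 + 0.0737012 = 0.174717
Responsibility of Mode B: 0.0655072 / 0.174717 ≈ 0.375

0.375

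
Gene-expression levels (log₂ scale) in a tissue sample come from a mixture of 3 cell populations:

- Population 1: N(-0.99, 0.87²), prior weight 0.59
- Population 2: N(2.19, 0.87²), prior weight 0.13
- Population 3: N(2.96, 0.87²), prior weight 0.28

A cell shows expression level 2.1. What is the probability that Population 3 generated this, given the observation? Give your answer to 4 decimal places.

Apply Bayes' rule: the posterior for each component is proportional to its prior times its likelihood at x.
Evaluate each component's likelihood at the observed value:
  f_1 = 0.000835861
  f_2 = 0.456107
  f_3 = 0.281324
Weight by the priors:
  π_1·f_1 = 0.59 × 0.000835861 = 0.000493158
  π_2·f_2 = 0.13 × 0.456107 = 0.0592939
  π_3·f_3 = 0.28 × 0.281324 = 0.0787707
Normaliser: 0.000493158 + 0.0592939 + 0.0787707 = 0.138558
P(Population 3 | 2.1) = 0.0787707 / 0.138558 ≈ 0.5685

0.5685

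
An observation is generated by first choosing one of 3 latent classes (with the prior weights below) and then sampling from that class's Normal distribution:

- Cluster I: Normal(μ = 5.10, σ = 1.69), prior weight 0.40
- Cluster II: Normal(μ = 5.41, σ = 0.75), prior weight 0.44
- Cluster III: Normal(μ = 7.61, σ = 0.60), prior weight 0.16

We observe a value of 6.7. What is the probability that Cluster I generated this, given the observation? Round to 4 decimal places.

0.4094

Posterior ∝ prior × likelihood, so P(k | x) ∝ w_k f_k(x); normalise over all components.
Evaluate each component's likelihood at the observed value:
  p_I = 0.150796
  p_II = 0.121183
  p_III = 0.210504
Unnormalised posteriors:
  w_I·p_I = 0.40 × 0.150796 = 0.0603182
  w_II·p_II = 0.44 × 0.121183 = 0.0533204
  w_III·p_III = 0.16 × 0.210504 = 0.0336806
Sum: 0.0603182 + 0.0533204 + 0.0336806 = 0.147319
P(Cluster I | 6.7) ≈ 0.4094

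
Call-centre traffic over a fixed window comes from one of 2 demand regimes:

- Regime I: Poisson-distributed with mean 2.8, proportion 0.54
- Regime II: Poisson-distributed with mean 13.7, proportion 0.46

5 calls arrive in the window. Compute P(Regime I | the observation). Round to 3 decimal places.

P(component k | x) = π_k·f_k(x) / marginal(x), where marginal(x) = Σ_j π_j·f_j(x).
Evaluate each component's likelihood at the observed value:
  p_I = e^(−2.8)·2.8^5/5! = 0.0872136
  p_II = e^(−13.7)·13.7^5/5! = 0.00451427
Prior × likelihood for each component:
  π_I·p_I = 0.54 × 0.0872136 = 0.0470954
  π_II·p_II = 0.46 × 0.00451427 = 0.00207656
Marginal: 0.0470954 + 0.00207656 = 0.0491719
So the posterior for Regime I is 0.0470954 / 0.0491719 ≈ 0.958.

0.958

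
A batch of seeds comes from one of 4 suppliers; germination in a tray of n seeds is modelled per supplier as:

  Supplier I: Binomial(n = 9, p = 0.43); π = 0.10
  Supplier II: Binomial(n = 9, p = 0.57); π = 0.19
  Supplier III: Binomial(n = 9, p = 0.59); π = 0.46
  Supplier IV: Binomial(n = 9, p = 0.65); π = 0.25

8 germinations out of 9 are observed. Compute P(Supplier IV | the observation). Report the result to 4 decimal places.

0.4267

By Bayes' theorem, P(k | x) = P(Z=k) f_k(x) / Σ_j P(Z=j) f_j(x).
Binomial probabilities:
  p_I = C(9,8)·0.43^8·0.57^1 = 9·0.00116882·0.57 = 0.00599605
  p_II = C(9,8)·0.57^8·0.43^1 = 9·0.0111429·0.43 = 0.0431231
  p_III = C(9,8)·0.59^8·0.41^1 = 9·0.014683·0.41 = 0.0541804
  p_IV = C(9,8)·0.65^8·0.35^1 = 9·0.0318645·0.35 = 0.100373
Weight by the priors:
  P(Z=I)·p_I = 0.10 × 0.00599605 = 0.000599605
  P(Z=II)·p_II = 0.19 × 0.0431231 = 0.00819339
  P(Z=III)·p_III = 0.46 × 0.0541804 = 0.024923
  P(Z=IV)·p_IV = 0.25 × 0.100373 = 0.0250933
Evidence: 0.000599605 + 0.00819339 + 0.024923 + 0.0250933 = 0.0588093
P(Supplier IV | 8 germinations out of 9) = 0.0250933 / 0.0588093 ≈ 0.4267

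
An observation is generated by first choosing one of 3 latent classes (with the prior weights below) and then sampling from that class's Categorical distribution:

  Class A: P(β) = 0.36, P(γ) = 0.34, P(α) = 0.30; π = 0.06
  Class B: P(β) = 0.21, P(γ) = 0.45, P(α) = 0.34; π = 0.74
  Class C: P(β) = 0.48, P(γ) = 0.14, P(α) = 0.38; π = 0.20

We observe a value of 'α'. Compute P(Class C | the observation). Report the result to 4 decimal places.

By Bayes' theorem, P(k | x) = P(Z=k) f_k(x) / Σ_j P(Z=j) f_j(x).
Categorical probabilities:
  f_A = P(α | comp) = 0.30
  f_B = P(α | comp) = 0.34
  f_C = P(α | comp) = 0.38
Multiply by the mixture weights:
  P(Z=A)·f_A = 0.06 × 0.3 = 0.018
  P(Z=B)·f_B = 0.74 × 0.34 = 0.2516
  P(Z=C)·f_C = 0.20 × 0.38 = 0.076
Sum: 0.018 + 0.2516 + 0.076 = 0.3456
P(Class C | x) ≈ 0.2199

0.2199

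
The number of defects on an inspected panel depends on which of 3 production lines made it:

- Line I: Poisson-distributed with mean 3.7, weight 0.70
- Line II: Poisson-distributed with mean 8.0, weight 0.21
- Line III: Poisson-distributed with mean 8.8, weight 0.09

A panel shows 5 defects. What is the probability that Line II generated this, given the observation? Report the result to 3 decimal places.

0.154

Posterior ∝ prior × likelihood, so P(k | x) ∝ π_k f_k(x); normalise over all components.
Component likelihoods at x = 5 defects:
  f_I = e^(−3.7)·3.7^5/5! = 0.142869
  f_II = e^(−8.0)·8.0^5/5! = 0.0916037
  f_III = e^(−8.8)·8.8^5/5! = 0.0662889
Weight by the priors:
  π_I·f_I = 0.70 × 0.142869 = 0.100008
  π_II·f_II = 0.21 × 0.0916037 = 0.0192368
  π_III·f_III = 0.09 × 0.0662889 = 0.005966
Marginal: 0.100008 + 0.0192368 + 0.005966 = 0.125211
P(Line II | x) ≈ 0.154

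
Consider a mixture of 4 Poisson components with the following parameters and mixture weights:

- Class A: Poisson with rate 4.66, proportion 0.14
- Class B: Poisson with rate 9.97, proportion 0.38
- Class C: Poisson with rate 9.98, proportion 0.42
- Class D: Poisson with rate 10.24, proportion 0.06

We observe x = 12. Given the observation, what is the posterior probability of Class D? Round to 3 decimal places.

0.073

P(component k | x) = w_k·f_k(x) / marginal(x), where marginal(x) = Σ_j w_j·f_j(x).
Component likelihoods at x = 12:
  f_A = e^(−4.66)·4.66^12/12! = 0.00207244
  f_B = e^(−9.97)·9.97^12/12! = 0.0942083
  f_C = e^(−9.98)·9.98^12/12! = 0.0943997
  f_D = e^(−10.24)·10.24^12/12! = 0.0991031
Multiply by the mixture weights:
  w_A·f_A = 0.14 × 0.00207244 = 0.000290141
  w_B·f_B = 0.38 × 0.0942083 = 0.0357991
  w_C·f_C = 0.42 × 0.0943997 = 0.0396479
  w_D·f_D = 0.06 × 0.0991031 = 0.00594618
Evidence: 0.000290141 + 0.0357991 + 0.0396479 + 0.00594618 = 0.0816833
P(Class D | the observation) = 0.00594618 / 0.0816833 ≈ 0.073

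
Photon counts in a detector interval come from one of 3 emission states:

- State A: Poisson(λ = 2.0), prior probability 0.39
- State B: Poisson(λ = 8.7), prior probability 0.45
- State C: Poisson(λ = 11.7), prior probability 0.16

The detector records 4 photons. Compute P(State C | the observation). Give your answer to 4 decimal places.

By Bayes' theorem, P(k | x) = π_k f_k(x) / Σ_j π_j f_j(x).
Evaluate each component's likelihood at the observed value:
  p_A = e^(−2.0)·2.0^4/4! = 0.0902235
  p_B = e^(−8.7)·8.7^4/4! = 0.0397653
  p_C = e^(−11.7)·11.7^4/4! = 0.0064757
Multiply by the mixture weights:
  π_A·p_A = 0.39 × 0.0902235 = 0.0351872
  π_B·p_B = 0.45 × 0.0397653 = 0.0178944
  π_C·p_C = 0.16 × 0.0064757 = 0.00103611
Sum: 0.0351872 + 0.0178944 + 0.00103611 = 0.0541177
So the posterior for State C is 0.00103611 / 0.0541177 ≈ 0.0191.

0.0191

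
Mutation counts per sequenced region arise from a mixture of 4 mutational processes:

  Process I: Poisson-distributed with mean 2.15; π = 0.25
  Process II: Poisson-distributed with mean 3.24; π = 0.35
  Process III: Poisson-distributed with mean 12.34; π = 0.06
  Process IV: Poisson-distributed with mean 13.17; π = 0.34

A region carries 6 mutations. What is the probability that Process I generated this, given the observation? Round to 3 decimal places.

Apply Bayes' rule: the posterior for each component is proportional to its prior times its likelihood at x.
Poisson probabilities:
  L_I = e^(−2.15)·2.15^6/6! = 0.0159796
  L_II = e^(−3.24)·3.24^6/6! = 0.062925
  L_III = e^(−12.34)·12.34^6/6! = 0.0214469
  L_IV = e^(−13.17)·13.17^6/6! = 0.0138205
Weight by the priors:
  P(Z=I)·L_I = 0.25 × 0.0159796 = 0.00399489
  P(Z=II)·L_II = 0.35 × 0.062925 = 0.0220238
  P(Z=III)·L_III = 0.06 × 0.0214469 = 0.00128681
  P(Z=IV)·L_IV = 0.34 × 0.0138205 = 0.00469897
Evidence: 0.00399489 + 0.0220238 + 0.00128681 + 0.00469897 = 0.0320044
So the posterior for Process I is 0.00399489 / 0.0320044 ≈ 0.125.

0.125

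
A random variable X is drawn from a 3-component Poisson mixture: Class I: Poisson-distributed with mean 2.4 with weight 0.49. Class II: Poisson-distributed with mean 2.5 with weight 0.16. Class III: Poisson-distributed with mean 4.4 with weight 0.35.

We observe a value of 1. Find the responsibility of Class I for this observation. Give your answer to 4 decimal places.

Apply Bayes' rule: the posterior for each component is proportional to its prior times its likelihood at x.
Component likelihoods at x = 1:
  f_I = e^(−2.4)·2.4^1/1! = 0.217723
  f_II = e^(−2.5)·2.5^1/1! = 0.205212
  f_III = e^(−4.4)·4.4^1/1! = 0.0540203
Unnormalised posteriors:
  π_I·f_I = 0.49 × 0.217723 = 0.106684
  π_II·f_II = 0.16 × 0.205212 = 0.032834
  π_III·f_III = 0.35 × 0.0540203 = 0.0189071
Normaliser: 0.106684 + 0.032834 + 0.0189071 = 0.158425
So the posterior for Class I is 0.106684 / 0.158425 ≈ 0.6734.

0.6734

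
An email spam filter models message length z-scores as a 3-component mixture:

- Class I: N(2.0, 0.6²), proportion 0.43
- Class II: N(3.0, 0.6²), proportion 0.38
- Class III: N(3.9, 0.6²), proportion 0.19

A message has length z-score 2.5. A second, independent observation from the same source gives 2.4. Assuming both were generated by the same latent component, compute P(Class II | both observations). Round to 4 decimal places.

0.4004

Apply Bayes' rule: the posterior for each component is proportional to its prior times its likelihood at x.
Since both observations come from the same component, the likelihood for component k is f_k(x₁)·f_k(x₂).
  p_I = [0.469853] × [0.532413] = 0.250156
  p_II = [0.469853] × [0.403285] = 0.189485
  p_III = [0.0437031] × [0.0292138] = 0.00127674
Weight by the priors:
  π_I·p_I = 0.43 × 0.250156 = 0.107567
  π_II·p_II = 0.38 × 0.189485 = 0.0720041
  π_III·p_III = 0.19 × 0.00127674 = 0.00024258
Marginal: 0.107567 + 0.0720041 + 0.00024258 = 0.179814
P(Class II | x₁, x₂) = 0.0720041 / 0.179814 ≈ 0.4004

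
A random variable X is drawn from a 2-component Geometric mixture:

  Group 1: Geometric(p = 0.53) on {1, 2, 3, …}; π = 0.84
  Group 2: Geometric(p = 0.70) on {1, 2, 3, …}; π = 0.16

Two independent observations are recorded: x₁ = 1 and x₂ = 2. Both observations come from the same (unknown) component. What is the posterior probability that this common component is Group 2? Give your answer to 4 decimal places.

0.1750

Posterior ∝ prior × likelihood, so P(k | x) ∝ π_k f_k(x); normalise over all components.
Since both observations come from the same component, the likelihood for component k is f_k(x₁)·f_k(x₂).
  p_1 = [0.53] × [0.2491] = 0.132023
  p_2 = [0.7] × [0.21] = 0.147
Multiply by the mixture weights:
  π_1·p_1 = 0.84 × 0.132023 = 0.110899
  π_2·p_2 = 0.16 × 0.147 = 0.02352
Normaliser: 0.110899 + 0.02352 = 0.134419
So the posterior for Group 2 is 0.02352 / 0.134419 ≈ 0.1750.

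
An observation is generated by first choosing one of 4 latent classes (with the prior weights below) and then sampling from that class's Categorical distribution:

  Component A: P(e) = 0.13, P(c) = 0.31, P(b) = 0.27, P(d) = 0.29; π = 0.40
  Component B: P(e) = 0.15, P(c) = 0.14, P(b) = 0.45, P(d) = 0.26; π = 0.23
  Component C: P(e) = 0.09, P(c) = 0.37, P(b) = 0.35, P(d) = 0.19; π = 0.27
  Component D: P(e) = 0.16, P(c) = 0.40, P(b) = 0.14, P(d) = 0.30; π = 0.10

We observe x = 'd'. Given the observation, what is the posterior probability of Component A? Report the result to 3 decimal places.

0.451

P(component k | x) = P(Z=k)·f_k(x) / marginal(x), where marginal(x) = Σ_j P(Z=j)·f_j(x).
Component likelihoods at x = 'd':
  f_A = 0.29
  f_B = 0.26
  f_C = 0.19
  f_D = 0.3
Multiply by the mixture weights:
  P(Z=A)·f_A = 0.40 × 0.29 = 0.116
  P(Z=B)·f_B = 0.23 × 0.26 = 0.0598
  P(Z=C)·f_C = 0.27 × 0.19 = 0.0513
  P(Z=D)·f_D = 0.10 × 0.3 = 0.03
Normaliser: 0.116 + 0.0598 + 0.0513 + 0.03 = 0.2571
So the posterior for Component A is 0.116 / 0.2571 ≈ 0.451.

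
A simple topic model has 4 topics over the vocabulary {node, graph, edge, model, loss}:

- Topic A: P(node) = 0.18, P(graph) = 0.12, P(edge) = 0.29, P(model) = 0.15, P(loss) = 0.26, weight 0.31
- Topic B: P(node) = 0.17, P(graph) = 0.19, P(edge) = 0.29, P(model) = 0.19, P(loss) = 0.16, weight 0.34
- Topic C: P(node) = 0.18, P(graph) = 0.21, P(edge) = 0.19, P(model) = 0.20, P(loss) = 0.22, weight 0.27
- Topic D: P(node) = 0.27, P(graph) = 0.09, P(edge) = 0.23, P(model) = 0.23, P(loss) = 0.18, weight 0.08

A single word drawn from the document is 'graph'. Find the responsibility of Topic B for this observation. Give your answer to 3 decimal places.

The responsibility of component k is P(Z=k) f_k(x) divided by Σ_j P(Z=j) f_j(x).
Categorical probabilities:
  L_A = P(graph | comp) = 0.12
  L_B = P(graph | comp) = 0.19
  L_C = P(graph | comp) = 0.21
  L_D = P(graph | comp) = 0.09
Unnormalised posteriors:
  P(Z=A)·L_A = 0.31 × 0.12 = 0.0372
  P(Z=B)·L_B = 0.34 × 0.19 = 0.0646
  P(Z=C)·L_C = 0.27 × 0.21 = 0.0567
  P(Z=D)·L_D = 0.08 × 0.09 = 0.0072
Denominator: 0.0372 + 0.0646 + 0.0567 + 0.0072 = 0.1657
Responsibility of Topic B: 0.0646 / 0.1657 ≈ 0.390

0.390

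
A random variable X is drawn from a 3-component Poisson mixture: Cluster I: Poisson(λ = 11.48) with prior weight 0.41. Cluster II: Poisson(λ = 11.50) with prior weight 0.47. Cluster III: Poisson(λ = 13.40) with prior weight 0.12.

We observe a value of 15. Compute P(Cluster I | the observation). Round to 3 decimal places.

0.386

Posterior ∝ prior × likelihood, so P(k | x) ∝ π_k f_k(x); normalise over all components.
Poisson probabilities:
  f_I = 0.062651
  f_II = 0.063035
  f_III = 0.0934386
Unnormalised posteriors:
  π_I·f_I = 0.41 × 0.062651 = 0.0256869
  π_II·f_II = 0.47 × 0.063035 = 0.0296264
  π_III·f_III = 0.12 × 0.0934386 = 0.0112126
Sum: 0.0256869 + 0.0296264 + 0.0112126 = 0.066526
P(Cluster I | x) ≈ 0.386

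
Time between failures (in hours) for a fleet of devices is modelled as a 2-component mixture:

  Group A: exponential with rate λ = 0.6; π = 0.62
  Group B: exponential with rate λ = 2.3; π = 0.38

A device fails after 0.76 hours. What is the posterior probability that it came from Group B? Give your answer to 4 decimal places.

Apply Bayes' rule: the posterior for each component is proportional to its prior times its likelihood at x.
Component likelihoods at x = 0.76 hours:
  L_A = 0.6·e^(−0.6·0.76) = 0.6·e^(−0.4560) = 0.380288
  L_B = 2.3·e^(−2.3·0.76) = 2.3·e^(−1.7480) = 0.40048
Weight by the priors:
  P(Z=A)·L_A = 0.62 × 0.380288 = 0.235779
  P(Z=B)·L_B = 0.38 × 0.40048 = 0.152182
Sum: 0.235779 + 0.152182 = 0.387961
So the posterior for Group B is 0.152182 / 0.387961 ≈ 0.3923.

0.3923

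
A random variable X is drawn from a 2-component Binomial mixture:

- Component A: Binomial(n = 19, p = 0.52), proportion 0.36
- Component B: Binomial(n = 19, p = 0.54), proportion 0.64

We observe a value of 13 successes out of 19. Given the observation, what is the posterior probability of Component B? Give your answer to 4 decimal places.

0.6922

P(component k | x) = w_k·f_k(x) / marginal(x), where marginal(x) = Σ_j w_j·f_j(x).
Evaluate each component's likelihood at the observed value:
  L_A = 0.0674486
  L_B = 0.085339
Unnormalised posteriors:
  w_A·L_A = 0.36 × 0.0674486 = 0.0242815
  w_B·L_B = 0.64 × 0.085339 = 0.054617
Denominator: 0.0242815 + 0.054617 = 0.0788985
P(Component B | data) ≈ 0.6922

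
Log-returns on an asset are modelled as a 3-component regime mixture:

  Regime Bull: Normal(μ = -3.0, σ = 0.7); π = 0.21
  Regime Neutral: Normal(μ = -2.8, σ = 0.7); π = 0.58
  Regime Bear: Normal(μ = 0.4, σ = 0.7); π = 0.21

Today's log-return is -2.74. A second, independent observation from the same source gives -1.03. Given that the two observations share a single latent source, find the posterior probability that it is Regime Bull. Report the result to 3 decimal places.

0.137

By Bayes' theorem, P(k | x) = w_k f_k(x) / Σ_j w_j f_j(x).
Since both observations come from the same component, the likelihood for component k is f_k(x₁)·f_k(x₂).
  p_Bull = [0.53193] × [0.0108633] = 0.00577851
  p_Neutral = [0.567828] × [0.0233047] = 0.0132331
  p_Bear = [2.43475e-05] × [0.0707292] = 1.72208e-06
Multiply by the mixture weights:
  w_Bull·p_Bull = 0.21 × 0.00577851 = 0.00121349
  w_Neutral·p_Neutral = 0.58 × 0.0132331 = 0.00767517
  w_Bear·p_Bear = 0.21 × 1.72208e-06 = 3.61637e-07
Normaliser: 0.00121349 + 0.00767517 + 3.61637e-07 = 0.00888902
Responsibility of Regime Bull: 0.00121349 / 0.00888902 ≈ 0.137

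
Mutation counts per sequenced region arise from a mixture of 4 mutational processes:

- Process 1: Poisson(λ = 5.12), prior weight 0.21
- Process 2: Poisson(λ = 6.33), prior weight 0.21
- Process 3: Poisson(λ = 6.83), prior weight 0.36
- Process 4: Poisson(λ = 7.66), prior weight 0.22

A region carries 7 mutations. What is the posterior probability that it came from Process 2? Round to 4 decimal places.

Posterior ∝ prior × likelihood, so P(k | x) ∝ P(Z=k) f_k(x); normalise over all components.
Poisson probabilities:
  f_1 = 0.109363
  f_2 = 0.143983
  f_3 = 0.14869
  f_4 = 0.144702
Prior × likelihood for each component:
  P(Z=1)·f_1 = 0.21 × 0.109363 = 0.0229663
  P(Z=2)·f_2 = 0.21 × 0.143983 = 0.0302364
  P(Z=3)·f_3 = 0.36 × 0.14869 = 0.0535286
  P(Z=4)·f_4 = 0.22 × 0.144702 = 0.0318345
Denominator: 0.0229663 + 0.0302364 + 0.0535286 + 0.0318345 = 0.138566
P(Process 2 | 7 mutations) ≈ 0.2182

0.2182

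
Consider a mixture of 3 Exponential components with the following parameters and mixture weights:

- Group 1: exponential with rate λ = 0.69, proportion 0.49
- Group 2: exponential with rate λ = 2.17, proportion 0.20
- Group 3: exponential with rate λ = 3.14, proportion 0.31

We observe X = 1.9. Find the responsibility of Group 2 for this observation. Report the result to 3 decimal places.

P(component k | x) = P(Z=k)·f_k(x) / marginal(x), where marginal(x) = Σ_j P(Z=j)·f_j(x).
Exponential densities:
  p_1 = 0.18599
  p_2 = 0.035145
  p_3 = 0.00805246
Unnormalised posteriors:
  P(Z=1)·p_1 = 0.49 × 0.18599 = 0.091135
  P(Z=2)·p_2 = 0.20 × 0.035145 = 0.007029
  P(Z=3)·p_3 = 0.31 × 0.00805246 = 0.00249626
Evidence: 0.091135 + 0.007029 + 0.00249626 = 0.10066
Responsibility of Group 2: 0.007029 / 0.10066 ≈ 0.070

0.070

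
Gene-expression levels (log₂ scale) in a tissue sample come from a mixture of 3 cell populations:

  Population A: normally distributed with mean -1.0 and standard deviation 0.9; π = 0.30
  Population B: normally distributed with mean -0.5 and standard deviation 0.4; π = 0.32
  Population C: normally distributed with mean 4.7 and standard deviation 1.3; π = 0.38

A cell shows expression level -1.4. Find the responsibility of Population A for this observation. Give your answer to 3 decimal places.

0.826

Apply Bayes' rule: the posterior for each component is proportional to its prior times its likelihood at x.
Normal densities:
  L_A = 0.401582
  L_B = 0.0793491
  L_C = 5.08011e-06
Unnormalised posteriors:
  w_A·L_A = 0.30 × 0.401582 = 0.120475
  w_B·L_B = 0.32 × 0.0793491 = 0.0253917
  w_C·L_C = 0.38 × 5.08011e-06 = 1.93044e-06
Evidence: 0.120475 + 0.0253917 + 1.93044e-06 = 0.145868
So the posterior for Population A is 0.120475 / 0.145868 ≈ 0.826.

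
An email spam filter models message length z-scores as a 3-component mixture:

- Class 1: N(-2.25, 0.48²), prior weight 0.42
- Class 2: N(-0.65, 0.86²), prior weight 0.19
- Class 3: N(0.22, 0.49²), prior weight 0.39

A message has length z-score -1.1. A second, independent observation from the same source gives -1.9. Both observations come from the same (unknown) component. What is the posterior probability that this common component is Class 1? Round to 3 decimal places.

0.504

Posterior ∝ prior × likelihood, so P(k | x) ∝ P(Z=k) f_k(x); normalise over all components.
Since both observations come from the same component, the likelihood for component k is f_k(x₁)·f_k(x₂).
  p_1 = [(1/(0.48·√(2π)))·exp(−(-1.1−-2.25)²/(2·0.48²)) = 0.831130·exp(-2.87001) = 0.0471238] × [0.637111] = 0.0300231
  p_2 = [(1/(0.86·√(2π)))·exp(−(-1.1−-0.65)²/(2·0.86²)) = 0.463886·exp(-0.13690) = 0.404536] × [0.16131] = 0.0652556
  p_3 = [(1/(0.49·√(2π)))·exp(−(-1.1−0.22)²/(2·0.49²)) = 0.814168·exp(-3.62849) = 0.0216213] × [7.01397e-05] = 1.51651e-06
Multiply by the mixture weights:
  P(Z=1)·p_1 = 0.42 × 0.0300231 = 0.0126097
  P(Z=2)·p_2 = 0.19 × 0.0652556 = 0.0123986
  P(Z=3)·p_3 = 0.39 × 1.51651e-06 = 5.91439e-07
Normaliser: 0.0126097 + 0.0123986 + 5.91439e-07 = 0.0250088
So the posterior for Class 1 is 0.0126097 / 0.0250088 ≈ 0.504.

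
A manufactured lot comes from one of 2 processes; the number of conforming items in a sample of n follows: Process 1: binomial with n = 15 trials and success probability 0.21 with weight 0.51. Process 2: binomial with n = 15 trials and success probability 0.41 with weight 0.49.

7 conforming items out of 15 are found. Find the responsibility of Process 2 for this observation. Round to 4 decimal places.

Apply Bayes' rule: the posterior for each component is proportional to its prior times its likelihood at x.
Binomial probabilities:
  p_1 = C(15,7)·0.21^7·0.79^8 = 6435·1.80109e-05·0.151711 = 0.0175833
  p_2 = C(15,7)·0.41^7·0.59^8 = 6435·0.00194754·0.014683 = 0.184014
Weight by the priors:
  P(Z=1)·p_1 = 0.51 × 0.0175833 = 0.00896748
  P(Z=2)·p_2 = 0.49 × 0.184014 = 0.090167
Marginal: 0.00896748 + 0.090167 = 0.0991345
P(Process 2 | x) ≈ 0.9095

0.9095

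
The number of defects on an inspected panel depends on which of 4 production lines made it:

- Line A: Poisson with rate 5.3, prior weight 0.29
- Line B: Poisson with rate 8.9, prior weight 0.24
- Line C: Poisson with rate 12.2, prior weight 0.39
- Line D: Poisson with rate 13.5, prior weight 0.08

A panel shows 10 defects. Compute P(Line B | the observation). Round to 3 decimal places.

Posterior ∝ prior × likelihood, so P(k | x) ∝ P(Z=k) f_k(x); normalise over all components.
Component likelihoods at x = 10 defects:
  f_A = e^(−5.3)·5.3^10/10! = 0.0240566
  f_B = e^(−8.9)·8.9^10/10! = 0.117197
  f_C = e^(−12.2)·12.2^10/10! = 0.101261
  f_D = e^(−13.5)·13.5^10/10! = 0.0759625
Multiply by the mixture weights:
  P(Z=A)·f_A = 0.29 × 0.0240566 = 0.00697642
  P(Z=B)·f_B = 0.24 × 0.117197 = 0.0281273
  P(Z=C)·f_C = 0.39 × 0.101261 = 0.0394918
  P(Z=D)·f_D = 0.08 × 0.0759625 = 0.006077
Evidence: 0.00697642 + 0.0281273 + 0.0394918 + 0.006077 = 0.0806725
Responsibility of Line B: 0.0281273 / 0.0806725 ≈ 0.349

0.349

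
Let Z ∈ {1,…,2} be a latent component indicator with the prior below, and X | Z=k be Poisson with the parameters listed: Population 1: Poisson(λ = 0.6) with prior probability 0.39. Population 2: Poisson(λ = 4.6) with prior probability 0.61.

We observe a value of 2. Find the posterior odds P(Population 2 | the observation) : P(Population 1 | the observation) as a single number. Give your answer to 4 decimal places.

1.6838

Posterior odds = (P(Z=i) f_i(x)) / (P(Z=j) f_j(x)); the normalising sum cancels.
Evaluate each component's likelihood at the observed value:
  L_1 = e^(−0.6)·0.6^2/2! = 0.0987861
  L_2 = e^(−4.6)·4.6^2/2! = 0.106348
0.0648725 / 0.0385266 ≈ 1.6838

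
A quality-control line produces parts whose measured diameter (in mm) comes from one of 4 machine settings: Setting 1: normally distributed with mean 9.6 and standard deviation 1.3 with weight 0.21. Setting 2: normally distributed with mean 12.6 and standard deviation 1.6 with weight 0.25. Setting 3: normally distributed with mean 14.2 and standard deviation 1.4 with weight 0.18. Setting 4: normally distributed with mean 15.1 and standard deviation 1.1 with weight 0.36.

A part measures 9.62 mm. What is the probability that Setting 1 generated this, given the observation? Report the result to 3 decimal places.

Posterior ∝ prior × likelihood, so P(k | x) ∝ w_k f_k(x); normalise over all components.
Component likelihoods at x = 9.62 mm:
  p_1 = (1/(1.3·√(2π)))·exp(−(9.62−9.6)²/(2·1.3²)) = 0.306879·exp(-0.00012) = 0.306842
  p_2 = (1/(1.6·√(2π)))·exp(−(9.62−12.6)²/(2·1.6²)) = 0.249339·exp(-1.73445) = 0.0440075
  p_3 = (1/(1.4·√(2π)))·exp(−(9.62−14.2)²/(2·1.4²)) = 0.284959·exp(-5.35112) = 0.00135151
  p_4 = (1/(1.1·√(2π)))·exp(−(9.62−15.1)²/(2·1.1²)) = 0.362675·exp(-12.40926) = 1.47995e-06
Prior × likelihood for each component:
  w_1·p_1 = 0.21 × 0.306842 = 0.0644369
  w_2·p_2 = 0.25 × 0.0440075 = 0.0110019
  w_3·p_3 = 0.18 × 0.00135151 = 0.000243272
  w_4·p_4 = 0.36 × 1.47995e-06 = 5.32781e-07
Marginal: 0.0644369 + 0.0110019 + 0.000243272 + 5.32781e-07 = 0.0756826
Responsibility of Setting 1: 0.0644369 / 0.0756826 ≈ 0.851

0.851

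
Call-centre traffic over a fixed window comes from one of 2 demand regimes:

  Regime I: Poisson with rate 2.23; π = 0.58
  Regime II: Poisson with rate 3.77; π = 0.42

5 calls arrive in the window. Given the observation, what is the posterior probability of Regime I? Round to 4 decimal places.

P(component k | x) = w_k·f_k(x) / marginal(x), where marginal(x) = Σ_j w_j·f_j(x).
Poisson probabilities:
  p_I = e^(−2.23)·2.23^5/5! = 0.0494159
  p_II = e^(−3.77)·3.77^5/5! = 0.146297
Prior × likelihood for each component:
  w_I·p_I = 0.58 × 0.0494159 = 0.0286612
  w_II·p_II = 0.42 × 0.146297 = 0.0614447
Denominator: 0.0286612 + 0.0614447 = 0.0901059
P(Regime I | the observation) = 0.0286612 / 0.0901059 ≈ 0.3181

0.3181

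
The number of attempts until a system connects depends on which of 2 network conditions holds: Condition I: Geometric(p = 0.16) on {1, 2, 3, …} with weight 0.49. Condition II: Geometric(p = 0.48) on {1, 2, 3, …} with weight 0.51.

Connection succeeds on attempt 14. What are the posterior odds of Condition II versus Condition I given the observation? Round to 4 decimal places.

0.0061

Only the two components matter; the odds are (P(Z=i) f_i(x)) / (P(Z=j) f_j(x)).
Component likelihoods at x = 14:
  p_I = 0.16·(1−0.16)^13 = 0.16·0.103665 = 0.0165863
  p_II = 0.48·(1−0.48)^13 = 0.48·0.000203256 = 9.75629e-05
4.97571e-05 / 0.00812731 ≈ 0.0061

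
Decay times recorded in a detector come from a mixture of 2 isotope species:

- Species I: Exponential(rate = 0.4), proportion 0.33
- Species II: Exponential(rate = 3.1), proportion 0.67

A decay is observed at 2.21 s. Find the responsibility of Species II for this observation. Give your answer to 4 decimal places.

By Bayes' theorem, P(k | x) = π_k f_k(x) / Σ_j π_j f_j(x).
Evaluate each component's likelihood at the observed value:
  f_I = 0.165251
  f_II = 0.00328103
Prior × likelihood for each component:
  π_I·f_I = 0.33 × 0.165251 = 0.0545328
  π_II·f_II = 0.67 × 0.00328103 = 0.00219829
Normaliser: 0.0545328 + 0.00219829 = 0.0567311
Responsibility of Species II: 0.00219829 / 0.0567311 ≈ 0.0387

0.0387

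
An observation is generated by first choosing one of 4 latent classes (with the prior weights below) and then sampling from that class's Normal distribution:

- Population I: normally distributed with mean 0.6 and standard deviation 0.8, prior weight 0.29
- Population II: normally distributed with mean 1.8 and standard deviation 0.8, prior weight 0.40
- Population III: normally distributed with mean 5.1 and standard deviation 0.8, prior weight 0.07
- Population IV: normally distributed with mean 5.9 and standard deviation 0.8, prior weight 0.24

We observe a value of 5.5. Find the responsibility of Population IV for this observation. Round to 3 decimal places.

Posterior ∝ prior × likelihood, so P(k | x) ∝ P(Z=k) f_k(x); normalise over all components.
Normal densities:
  L_I = 3.55964e-09
  L_II = 1.12955e-05
  L_III = 0.440082
  L_IV = 0.440082
Multiply by the mixture weights:
  P(Z=I)·L_I = 0.29 × 3.55964e-09 = 1.03229e-09
  P(Z=II)·L_II = 0.40 × 1.12955e-05 = 4.51819e-06
  P(Z=III)·L_III = 0.07 × 0.440082 = 0.0308057
  P(Z=IV)·L_IV = 0.24 × 0.440082 = 0.10562
Sum: 1.03229e-09 + 4.51819e-06 + 0.0308057 + 0.10562 = 0.13643
P(Population IV | data) ≈ 0.774

0.774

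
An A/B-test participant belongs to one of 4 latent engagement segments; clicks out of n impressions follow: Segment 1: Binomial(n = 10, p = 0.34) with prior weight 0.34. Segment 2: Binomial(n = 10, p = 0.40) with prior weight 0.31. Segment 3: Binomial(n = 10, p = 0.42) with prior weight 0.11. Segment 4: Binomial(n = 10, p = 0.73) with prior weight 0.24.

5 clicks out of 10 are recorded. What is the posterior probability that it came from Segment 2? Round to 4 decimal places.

Apply Bayes' rule: the posterior for each component is proportional to its prior times its likelihood at x.
Binomial probabilities:
  p_1 = C(10,5)·0.34^5·0.66^5 = 252·0.00454354·0.125233 = 0.143389
  p_2 = C(10,5)·0.40^5·0.60^5 = 252·0.01024·0.07776 = 0.200658
  p_3 = C(10,5)·0.42^5·0.58^5 = 252·0.0130691·0.0656357 = 0.216166
  p_4 = C(10,5)·0.73^5·0.27^5 = 252·0.207307·0.00143489 = 0.0749607
Unnormalised posteriors:
  π_1·p_1 = 0.34 × 0.143389 = 0.0487521
  π_2·p_2 = 0.31 × 0.200658 = 0.062204
  π_3·p_3 = 0.11 × 0.216166 = 0.0237782
  π_4·p_4 = 0.24 × 0.0749607 = 0.0179906
Marginal: 0.0487521 + 0.062204 + 0.0237782 + 0.0179906 = 0.152725
P(Segment 2 | the observation) ≈ 0.4073

0.4073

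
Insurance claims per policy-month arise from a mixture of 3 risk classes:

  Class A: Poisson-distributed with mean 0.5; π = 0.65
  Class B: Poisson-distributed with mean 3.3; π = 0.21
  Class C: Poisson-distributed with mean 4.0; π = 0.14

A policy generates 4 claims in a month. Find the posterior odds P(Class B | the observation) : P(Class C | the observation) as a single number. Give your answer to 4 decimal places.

1.3993

Only the two components matter; the odds are (w_i f_i(x)) / (w_j f_j(x)).
Evaluate each component's likelihood at the observed value:
  L_A = 0.00157951
  L_B = 0.182252
  L_C = 0.195367
Posterior odds = (w_B·L_B) / (w_C·L_C) = (0.21·0.182252) / (0.14·0.195367) = 0.038273 / 0.0273514 ≈ 1.3993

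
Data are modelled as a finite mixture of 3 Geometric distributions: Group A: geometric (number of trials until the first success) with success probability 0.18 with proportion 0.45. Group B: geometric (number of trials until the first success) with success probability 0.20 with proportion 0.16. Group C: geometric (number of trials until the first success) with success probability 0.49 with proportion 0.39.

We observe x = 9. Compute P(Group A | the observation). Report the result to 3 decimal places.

By Bayes' theorem, P(k | x) = P(Z=k) f_k(x) / Σ_j P(Z=j) f_j(x).
Component likelihoods at x = 9:
  p_A = 0.0367945
  p_B = 0.0335544
  p_C = 0.00224263
Weight by the priors:
  P(Z=A)·p_A = 0.45 × 0.0367945 = 0.0165575
  P(Z=B)·p_B = 0.16 × 0.0335544 = 0.00536871
  P(Z=C)·p_C = 0.39 × 0.00224263 = 0.000874625
Sum: 0.0165575 + 0.00536871 + 0.000874625 = 0.0228009
P(Group A | 9) = 0.0165575 / 0.0228009 ≈ 0.726

0.726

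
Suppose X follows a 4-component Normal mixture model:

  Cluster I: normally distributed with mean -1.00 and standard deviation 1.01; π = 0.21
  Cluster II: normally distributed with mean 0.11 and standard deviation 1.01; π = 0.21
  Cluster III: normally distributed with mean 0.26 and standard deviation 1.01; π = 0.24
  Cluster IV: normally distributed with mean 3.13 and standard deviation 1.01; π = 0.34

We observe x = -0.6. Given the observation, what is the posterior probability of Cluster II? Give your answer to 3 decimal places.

Posterior ∝ prior × likelihood, so P(k | x) ∝ π_k f_k(x); normalise over all components.
Evaluate each component's likelihood at the observed value:
  L_I = 0.365199
  L_II = 0.308519
  L_III = 0.274885
  L_IV = 0.000431489
Multiply by the mixture weights:
  π_I·L_I = 0.21 × 0.365199 = 0.0766918
  π_II·L_II = 0.21 × 0.308519 = 0.0647889
  π_III·L_III = 0.24 × 0.274885 = 0.0659724
  π_IV·L_IV = 0.34 × 0.000431489 = 0.000146706
Denominator: 0.0766918 + 0.0647889 + 0.0659724 + 0.000146706 = 0.2076
So the posterior for Cluster II is 0.0647889 / 0.2076 ≈ 0.312.

0.312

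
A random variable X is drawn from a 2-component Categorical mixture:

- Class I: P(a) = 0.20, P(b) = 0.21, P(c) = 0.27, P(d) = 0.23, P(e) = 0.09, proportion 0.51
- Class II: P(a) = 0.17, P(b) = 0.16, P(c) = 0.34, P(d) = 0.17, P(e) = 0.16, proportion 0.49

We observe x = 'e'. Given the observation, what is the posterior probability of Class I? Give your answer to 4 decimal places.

By Bayes' theorem, P(k | x) = π_k f_k(x) / Σ_j π_j f_j(x).
Component likelihoods at x = 'e':
  f_I = 0.09
  f_II = 0.16
Prior × likelihood for each component:
  π_I·f_I = 0.51 × 0.09 = 0.0459
  π_II·f_II = 0.49 × 0.16 = 0.0784
Sum: 0.0459 + 0.0784 = 0.1243
Responsibility of Class I: 0.0459 / 0.1243 ≈ 0.3693

0.3693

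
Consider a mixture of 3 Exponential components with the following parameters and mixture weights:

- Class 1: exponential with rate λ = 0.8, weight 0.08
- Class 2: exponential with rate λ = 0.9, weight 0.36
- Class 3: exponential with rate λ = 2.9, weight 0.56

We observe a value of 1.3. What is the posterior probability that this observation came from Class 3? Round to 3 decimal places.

Apply Bayes' rule: the posterior for each component is proportional to its prior times its likelihood at x.
Evaluate each component's likelihood at the observed value:
  f_1 = 0.8·e^(−0.8·1.3) = 0.8·e^(−1.0400) = 0.282764
  f_2 = 0.9·e^(−0.9·1.3) = 0.9·e^(−1.1700) = 0.27933
  f_3 = 2.9·e^(−2.9·1.3) = 2.9·e^(−3.7700) = 0.066851
Multiply by the mixture weights:
  π_1·f_1 = 0.08 × 0.282764 = 0.0226211
  π_2·f_2 = 0.36 × 0.27933 = 0.100559
  π_3·f_3 = 0.56 × 0.066851 = 0.0374366
Normaliser: 0.0226211 + 0.100559 + 0.0374366 = 0.160617
Responsibility of Class 3: 0.0374366 / 0.160617 ≈ 0.233

0.233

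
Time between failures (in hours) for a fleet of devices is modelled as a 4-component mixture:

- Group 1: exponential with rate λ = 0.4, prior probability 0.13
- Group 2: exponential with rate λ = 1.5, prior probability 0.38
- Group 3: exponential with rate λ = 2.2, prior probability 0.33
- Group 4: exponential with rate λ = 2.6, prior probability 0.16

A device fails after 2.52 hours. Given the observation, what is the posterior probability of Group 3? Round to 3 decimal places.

0.080

By Bayes' theorem, P(k | x) = π_k f_k(x) / Σ_j π_j f_j(x).
Component likelihoods at x = 2.52 hours:
  f_1 = 0.4·e^(−0.4·2.52) = 0.4·e^(−1.0080) = 0.145979
  f_2 = 1.5·e^(−1.5·2.52) = 1.5·e^(−3.7800) = 0.034234
  f_3 = 2.2·e^(−2.2·2.52) = 2.2·e^(−5.5440) = 0.00860387
  f_4 = 2.6·e^(−2.6·2.52) = 2.6·e^(−6.5520) = 0.00371087
Multiply by the mixture weights:
  π_1·f_1 = 0.13 × 0.145979 = 0.0189773
  π_2·f_2 = 0.38 × 0.034234 = 0.0130089
  π_3·f_3 = 0.33 × 0.00860387 = 0.00283928
  π_4·f_4 = 0.16 × 0.00371087 = 0.000593739
Normaliser: 0.0189773 + 0.0130089 + 0.00283928 + 0.000593739 = 0.0354193
So the posterior for Group 3 is 0.00283928 / 0.0354193 ≈ 0.080.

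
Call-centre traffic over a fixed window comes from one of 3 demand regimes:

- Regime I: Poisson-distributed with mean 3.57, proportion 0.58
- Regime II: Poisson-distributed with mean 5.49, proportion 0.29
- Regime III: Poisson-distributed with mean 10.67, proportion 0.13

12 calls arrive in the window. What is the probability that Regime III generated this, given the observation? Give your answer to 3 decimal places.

Apply Bayes' rule: the posterior for each component is proportional to its prior times its likelihood at x.
Poisson probabilities:
  L_I = e^(−3.57)·3.57^12/12! = 0.000251913
  L_II = e^(−5.49)·5.49^12/12! = 0.00646033
  L_III = e^(−10.67)·10.67^12/12! = 0.105612
Prior × likelihood for each component:
  P(Z=I)·L_I = 0.58 × 0.000251913 = 0.000146109
  P(Z=II)·L_II = 0.29 × 0.00646033 = 0.00187349
  P(Z=III)·L_III = 0.13 × 0.105612 = 0.0137296
Marginal: 0.000146109 + 0.00187349 + 0.0137296 = 0.0157492
Responsibility of Regime III: 0.0137296 / 0.0157492 ≈ 0.872

0.872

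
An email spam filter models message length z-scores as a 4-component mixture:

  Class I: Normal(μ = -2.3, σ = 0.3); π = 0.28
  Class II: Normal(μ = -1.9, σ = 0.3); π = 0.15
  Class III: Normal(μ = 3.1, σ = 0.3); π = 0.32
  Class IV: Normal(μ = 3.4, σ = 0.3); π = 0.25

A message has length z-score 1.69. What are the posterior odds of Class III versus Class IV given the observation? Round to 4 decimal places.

232.0285

Only the two components matter; the odds are (P(Z=i) f_i(x)) / (P(Z=j) f_j(x)).
Evaluate each component's likelihood at the observed value:
  L_I = (1/(0.3·√(2π)))·exp(−(1.69−-2.3)²/(2·0.3²)) = 1.329808·exp(-88.44500) = 5.15957e-39
  L_II = (1/(0.3·√(2π)))·exp(−(1.69−-1.9)²/(2·0.3²)) = 1.329808·exp(-71.60056) = 1.06675e-31
  L_III = (1/(0.3·√(2π)))·exp(−(1.69−3.1)²/(2·0.3²)) = 1.329808·exp(-11.04500) = 2.12328e-05
  L_IV = (1/(0.3·√(2π)))·exp(−(1.69−3.4)²/(2·0.3²)) = 1.329808·exp(-16.24500) = 1.17132e-07
Odds = (0.32/0.25) × (2.12328e-05/1.17132e-07) = 1.28 × 181.272 ≈ 232.0285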